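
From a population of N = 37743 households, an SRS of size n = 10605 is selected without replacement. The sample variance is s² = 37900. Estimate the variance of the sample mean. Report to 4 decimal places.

2.5696

Under SRS without replacement, Var(ȳ) = (1 − f)·s²/n with f = n/N = 10605/37743 = 0.28097925.
Var(ȳ) = (1 − 0.28097925)·37900/10605 = 0.71902075·3.573786 = 2.5696262.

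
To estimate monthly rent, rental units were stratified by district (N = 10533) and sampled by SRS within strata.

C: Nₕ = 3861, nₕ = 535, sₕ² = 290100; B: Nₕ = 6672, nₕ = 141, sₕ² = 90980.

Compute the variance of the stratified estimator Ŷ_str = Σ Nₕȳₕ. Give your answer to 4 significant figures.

3.508 × 10^10

Var(Ŷ_str) = Σₕ Nₕ²(1 − fₕ)sₕ²/nₕ.
C: 3861²·(1 − 535/3861)·290100/535 = 6.9633142 × 10^9.
B: 6672²·(1 − 141/6672)·90980/141 = 2.8116583 × 10^10.
Sum = 3.5079897 × 10^10.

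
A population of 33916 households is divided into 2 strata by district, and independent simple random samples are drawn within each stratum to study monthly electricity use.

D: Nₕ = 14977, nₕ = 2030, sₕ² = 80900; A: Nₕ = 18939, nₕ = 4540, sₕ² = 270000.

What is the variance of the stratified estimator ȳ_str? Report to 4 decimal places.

Var(ȳ_str) = Σₕ Wₕ²(1 − fₕ)sₕ²/nₕ with Wₕ = Nₕ/N, N = 33916.
D: Wₕ = 0.44159099; term = 0.44159099²·(1 − 0.13554116)·80900/2030 = 6.7179568.
A: Wₕ = 0.55840901; term = 0.55840901²·(1 − 0.23971699)·270000/4540 = 14.098991.
Sum = 20.816948.

20.8169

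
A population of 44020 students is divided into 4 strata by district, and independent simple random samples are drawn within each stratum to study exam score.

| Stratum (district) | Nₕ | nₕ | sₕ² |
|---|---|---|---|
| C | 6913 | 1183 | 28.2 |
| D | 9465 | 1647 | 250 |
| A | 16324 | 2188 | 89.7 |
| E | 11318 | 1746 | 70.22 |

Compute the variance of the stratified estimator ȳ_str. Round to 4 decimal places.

0.0134

Var(ȳ_str) = Σₕ Wₕ²(1 − fₕ)sₕ²/nₕ with Wₕ = Nₕ/N, N = 44020.
C: Wₕ = 0.15704225; term = 0.15704225²·(1 − 0.17112686)·28.2/1183 = 4.8728772 × 10^-4.
D: Wₕ = 0.21501590; term = 0.21501590²·(1 − 0.17400951)·250/1647 = 0.005796457.
A: Wₕ = 0.37083144; term = 0.37083144²·(1 − 0.13403578)·89.7/2188 = 0.0048820045.
E: Wₕ = 0.25711040; term = 0.25711040²·(1 − 0.15426754)·70.22/1746 = 0.0022484793.
Sum = 0.013414229.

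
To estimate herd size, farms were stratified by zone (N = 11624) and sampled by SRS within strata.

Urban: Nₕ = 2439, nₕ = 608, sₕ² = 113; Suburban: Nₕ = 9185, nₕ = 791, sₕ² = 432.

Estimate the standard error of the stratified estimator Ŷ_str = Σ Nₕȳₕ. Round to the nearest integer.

6553

Var(Ŷ_str) = Σₕ Nₕ²(1 − fₕ)sₕ²/nₕ.
Urban: 2439²·(1 − 608/2439)·113/608 = 829994.11.
Suburban: 9185²·(1 − 791/9185)·432/791 = 4.2107106 × 10^7.
Sum = 4.29371 × 10^7.
SE = √(4.29371 × 10^7) = 6553.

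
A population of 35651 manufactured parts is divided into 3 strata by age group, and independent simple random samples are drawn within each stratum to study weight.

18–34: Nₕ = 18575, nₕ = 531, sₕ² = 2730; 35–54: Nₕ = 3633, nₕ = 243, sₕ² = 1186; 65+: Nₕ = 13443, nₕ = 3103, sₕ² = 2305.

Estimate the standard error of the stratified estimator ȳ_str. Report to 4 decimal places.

Var(ȳ_str) = Σₕ Wₕ²(1 − fₕ)sₕ²/nₕ with Wₕ = Nₕ/N, N = 35651.
18–34: Wₕ = 0.52102325; term = 0.52102325²·(1 − 0.02858681)·2730/531 = 1.355771.
35–54: Wₕ = 0.10190457; term = 0.10190457²·(1 − 0.06688687)·1186/243 = 0.04729335.
65+: Wₕ = 0.37707217; term = 0.37707217²·(1 − 0.23082645)·2305/3103 = 0.081238605.
Sum = 1.484303.
SE = √(1.484303) = 1.2183.

1.2183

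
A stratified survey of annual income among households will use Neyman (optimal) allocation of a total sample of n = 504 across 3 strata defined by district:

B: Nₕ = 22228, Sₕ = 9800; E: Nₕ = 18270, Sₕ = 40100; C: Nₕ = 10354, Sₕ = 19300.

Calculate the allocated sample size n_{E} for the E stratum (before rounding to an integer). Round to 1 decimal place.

321.0

Neyman allocation: nₕ = n·NₕSₕ / Σⱼ NⱼSⱼ.
Σ NⱼSⱼ = 22228·9800 + 18270·40100 + 10354·19300 = 1.1502936 × 10^9.
n_{E} = 504·18270·40100 / (1.1502936 × 10^9) = 321.0.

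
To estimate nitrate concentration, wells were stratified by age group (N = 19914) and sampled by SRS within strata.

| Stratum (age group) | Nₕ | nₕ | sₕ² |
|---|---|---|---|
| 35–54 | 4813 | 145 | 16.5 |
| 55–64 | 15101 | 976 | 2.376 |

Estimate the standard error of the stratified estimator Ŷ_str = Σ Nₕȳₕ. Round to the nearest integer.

Var(Ŷ_str) = Σₕ Nₕ²(1 − fₕ)sₕ²/nₕ.
35–54: 4813²·(1 − 145/4813)·16.5/145 = 2.5565992 × 10^6.
55–64: 15101²·(1 − 976/15101)·2.376/976 = 519267.07.
Sum = 3.0758663 × 10^6.
SE = √(3.0758663 × 10^6) = 1754.

1754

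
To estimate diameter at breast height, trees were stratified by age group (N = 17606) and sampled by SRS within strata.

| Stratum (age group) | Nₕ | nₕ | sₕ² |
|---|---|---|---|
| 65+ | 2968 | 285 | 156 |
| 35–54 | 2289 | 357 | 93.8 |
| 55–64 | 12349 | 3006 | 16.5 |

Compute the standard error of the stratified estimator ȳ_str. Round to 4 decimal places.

0.1409

Var(ȳ_str) = Σₕ Wₕ²(1 − fₕ)sₕ²/nₕ with Wₕ = Nₕ/N, N = 17606.
65+: Wₕ = 0.16857889; term = 0.16857889²·(1 − 0.09602426)·156/285 = 0.014061865.
35–54: Wₕ = 0.13001250; term = 0.13001250²·(1 − 0.15596330)·93.8/357 = 0.0037485745.
55–64: Wₕ = 0.70140861; term = 0.70140861²·(1 − 0.24342052)·16.5/3006 = 0.0020431098.
Sum = 0.019853549.
SE = √(0.019853549) = 0.1409.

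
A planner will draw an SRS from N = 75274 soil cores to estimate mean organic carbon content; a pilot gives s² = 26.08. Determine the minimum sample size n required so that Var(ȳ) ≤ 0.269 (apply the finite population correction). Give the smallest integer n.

Without fpc, n₀ = s²/D = 26.08/0.269 = 96.9517.
With fpc, (1 − n/N)·s²/n ≤ D requires n ≥ n₀/(1 + n₀/N) = 96.9517/(1 + 96.9517/75274) = 96.8270.
Rounding up, n = 97.

97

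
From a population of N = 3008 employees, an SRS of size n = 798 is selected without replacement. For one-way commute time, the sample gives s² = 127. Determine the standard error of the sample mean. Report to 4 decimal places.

0.3419

Under SRS without replacement, Var(ȳ) = (1 − f)·s²/n with f = n/N = 798/3008 = 0.26529255.
Var(ȳ) = (1 − 0.26529255)·127/798 = 0.73470745·0.15914787 = 0.11692712.
SE(ȳ) = √(0.11692712) = 0.3419.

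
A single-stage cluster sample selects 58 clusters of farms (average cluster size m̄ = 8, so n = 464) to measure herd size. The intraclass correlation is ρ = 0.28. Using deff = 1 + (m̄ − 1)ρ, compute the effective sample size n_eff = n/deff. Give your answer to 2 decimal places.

156.76

deff = 1 + (8 − 1)·0.28 = 1 + 1.96 = 2.96.
n_eff = 464 / 2.96 = 156.76.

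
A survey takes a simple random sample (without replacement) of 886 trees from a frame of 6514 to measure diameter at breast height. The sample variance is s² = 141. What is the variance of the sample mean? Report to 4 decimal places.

0.1375

Under SRS without replacement, Var(ȳ) = (1 − f)·s²/n with f = n/N = 886/6514 = 0.13601474.
Var(ȳ) = (1 − 0.13601474)·141/886 = 0.86398526·0.15914221 = 0.13749653.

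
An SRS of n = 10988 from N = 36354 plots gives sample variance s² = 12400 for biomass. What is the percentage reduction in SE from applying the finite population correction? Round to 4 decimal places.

16.4686

f = n/N = 10988/36354 = 0.30225010.
SE_no-fpc = √(s²/n) = 1.0623106; SE_fpc = √((1−f)s²/n) = 0.88736319.
Ratio = √(1−f) = 0.83531425. Reduction = 100·(1 − 0.83531425) = 16.4686%.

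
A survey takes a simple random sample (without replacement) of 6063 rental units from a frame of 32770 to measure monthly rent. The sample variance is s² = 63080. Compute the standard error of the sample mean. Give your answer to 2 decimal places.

2.91

Under SRS without replacement, Var(ȳ) = (1 − f)·s²/n with f = n/N = 6063/32770 = 0.18501678.
Var(ȳ) = (1 − 0.18501678)·63080/6063 = 0.81498322·10.40409 = 8.479159.
SE(ȳ) = √(8.479159) = 2.91.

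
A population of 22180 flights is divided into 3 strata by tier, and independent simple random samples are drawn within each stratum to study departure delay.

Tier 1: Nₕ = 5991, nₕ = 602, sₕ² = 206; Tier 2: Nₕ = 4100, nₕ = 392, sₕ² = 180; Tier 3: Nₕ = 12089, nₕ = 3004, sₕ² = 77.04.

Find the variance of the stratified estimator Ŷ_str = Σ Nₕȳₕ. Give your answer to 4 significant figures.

Var(Ŷ_str) = Σₕ Nₕ²(1 − fₕ)sₕ²/nₕ.
Tier 1: 5991²·(1 − 602/5991)·206/602 = 1.1047862 × 10^7.
Tier 2: 4100²·(1 − 392/4100)·180/392 = 6.9808776 × 10^6.
Tier 3: 12089²·(1 − 3004/12089)·77.04/3004 = 2.816642 × 10^6.
Sum = 2.0845382 × 10^7.

2.085 × 10^7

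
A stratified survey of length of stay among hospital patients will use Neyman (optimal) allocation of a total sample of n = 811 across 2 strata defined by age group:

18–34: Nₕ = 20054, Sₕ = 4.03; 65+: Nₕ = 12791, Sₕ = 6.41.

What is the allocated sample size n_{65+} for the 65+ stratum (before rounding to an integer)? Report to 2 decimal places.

Neyman allocation: nₕ = n·NₕSₕ / Σⱼ NⱼSⱼ.
Σ NⱼSⱼ = 20054·4.03 + 12791·6.41 = 162807.93.
n_{65+} = 811·12791·6.41 / 162807.93 = 408.42.

408.42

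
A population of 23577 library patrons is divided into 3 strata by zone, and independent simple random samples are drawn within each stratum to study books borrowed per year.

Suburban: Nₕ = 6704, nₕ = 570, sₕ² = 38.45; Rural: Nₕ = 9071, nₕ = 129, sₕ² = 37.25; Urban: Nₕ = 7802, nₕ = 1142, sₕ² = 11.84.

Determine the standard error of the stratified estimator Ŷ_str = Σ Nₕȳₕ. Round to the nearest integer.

5171

Var(Ŷ_str) = Σₕ Nₕ²(1 − fₕ)sₕ²/nₕ.
Suburban: 6704²·(1 − 570/6704)·38.45/570 = 2.7739541 × 10^6.
Rural: 9071²·(1 − 129/9071)·37.25/129 = 2.3422131 × 10^7.
Urban: 7802²·(1 − 1142/7802)·11.84/1142 = 538723.32.
Sum = 2.6734808 × 10^7.
SE = √(2.6734808 × 10^7) = 5171.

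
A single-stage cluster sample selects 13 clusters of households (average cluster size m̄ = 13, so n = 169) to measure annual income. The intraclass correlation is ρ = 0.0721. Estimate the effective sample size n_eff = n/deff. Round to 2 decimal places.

deff = 1 + (13 − 1)·0.0721 = 1 + 0.8652 = 1.8652.
n_eff = 169 / 1.8652 = 90.61.

90.61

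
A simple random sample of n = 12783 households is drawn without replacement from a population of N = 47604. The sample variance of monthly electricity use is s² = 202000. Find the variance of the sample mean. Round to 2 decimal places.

11.56

Under SRS without replacement, Var(ȳ) = (1 − f)·s²/n with f = n/N = 12783/47604 = 0.26852785.
Var(ȳ) = (1 − 0.26852785)·202000/12783 = 0.73147215·15.802237 = 11.558896.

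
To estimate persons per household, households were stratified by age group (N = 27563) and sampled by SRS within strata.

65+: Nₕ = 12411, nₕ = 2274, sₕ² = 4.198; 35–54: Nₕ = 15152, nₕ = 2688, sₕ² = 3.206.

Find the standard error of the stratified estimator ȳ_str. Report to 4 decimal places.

0.0245

Var(ȳ_str) = Σₕ Wₕ²(1 − fₕ)sₕ²/nₕ with Wₕ = Nₕ/N, N = 27563.
65+: Wₕ = 0.45027755; term = 0.45027755²·(1 − 0.18322456)·4.198/2274 = 3.0571393 × 10^-4.
35–54: Wₕ = 0.54972245; term = 0.54972245²·(1 − 0.17740232)·3.206/2688 = 2.9648907 × 10^-4.
Sum = 6.02203 × 10^-4.
SE = √(6.02203 × 10^-4) = 0.0245.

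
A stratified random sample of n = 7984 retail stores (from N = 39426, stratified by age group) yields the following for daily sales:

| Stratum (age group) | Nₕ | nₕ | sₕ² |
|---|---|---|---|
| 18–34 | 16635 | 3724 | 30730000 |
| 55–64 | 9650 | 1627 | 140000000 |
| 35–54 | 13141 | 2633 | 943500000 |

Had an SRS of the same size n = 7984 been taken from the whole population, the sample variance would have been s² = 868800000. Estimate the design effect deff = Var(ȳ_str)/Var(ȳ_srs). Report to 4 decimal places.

0.4293

Var(ȳ_str) = Σ Wₕ²(1−fₕ)sₕ²/nₕ with Wₕ = Nₕ/39426:
  18–34: (16635/39426)²·(1−3724/16635)·30730000/3724 = 1140.1714
  55–64: (9650/39426)²·(1−1627/9650)·140000000/1627 = 4285.8716
  35–54: (13141/39426)²·(1−2633/13141)·943500000/2633 = 31832.745
  → Var(ȳ_str) = 37258.788.
Var(ȳ_srs) = (1 − 7984/39426)·868800000/7984 = 86781.416.
deff = 37258.788 / 86781.416 = 0.4293.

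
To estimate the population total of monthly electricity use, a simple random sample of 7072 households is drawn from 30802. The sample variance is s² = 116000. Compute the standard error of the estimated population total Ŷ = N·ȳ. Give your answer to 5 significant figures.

109500

Var(Ŷ) = N²·Var(ȳ) = N²·(1 − n/N)·s²/n.
f = 7072/30802 = 0.22959548; Var(ȳ) = 0.77040452·116000/7072 = 12.636726.
Var(Ŷ) = 30802² · 12.636726 = 1.1989261 × 10^10.
SE(Ŷ) = √(1.1989261 × 10^10) = 109500.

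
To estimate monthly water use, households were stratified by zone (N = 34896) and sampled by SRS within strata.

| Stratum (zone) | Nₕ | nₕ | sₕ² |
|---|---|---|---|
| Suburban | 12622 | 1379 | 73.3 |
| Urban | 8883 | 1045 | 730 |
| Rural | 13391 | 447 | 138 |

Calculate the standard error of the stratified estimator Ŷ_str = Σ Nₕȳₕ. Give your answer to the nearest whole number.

Var(Ŷ_str) = Σₕ Nₕ²(1 − fₕ)sₕ²/nₕ.
Suburban: 12622²·(1 − 1379/12622)·73.3/1379 = 7.543104 × 10^6.
Urban: 8883²·(1 − 1045/8883)·730/1045 = 4.8637528 × 10^7.
Rural: 13391²·(1 − 447/13391)·138/447 = 5.3512233 × 10^7.
Sum = 1.0969287 × 10^8.
SE = √(1.0969287 × 10^8) = 10473.

10473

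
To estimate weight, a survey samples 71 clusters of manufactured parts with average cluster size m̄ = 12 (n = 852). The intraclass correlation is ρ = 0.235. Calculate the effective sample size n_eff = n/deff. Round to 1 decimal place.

deff = 1 + (12 − 1)·0.235 = 1 + 2.585 = 3.585.
n_eff = 852 / 3.585 = 237.7.

237.7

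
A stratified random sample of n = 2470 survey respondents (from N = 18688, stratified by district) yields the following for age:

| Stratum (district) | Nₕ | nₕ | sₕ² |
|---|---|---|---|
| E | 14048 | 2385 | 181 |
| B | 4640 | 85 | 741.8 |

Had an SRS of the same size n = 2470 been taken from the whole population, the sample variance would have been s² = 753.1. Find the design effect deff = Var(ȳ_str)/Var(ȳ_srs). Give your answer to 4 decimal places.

Var(ȳ_str) = Σ Wₕ²(1−fₕ)sₕ²/nₕ with Wₕ = Nₕ/18688:
  E: (14048/18688)²·(1−2385/14048)·181/2385 = 0.035603223
  B: (4640/18688)²·(1−85/4640)·741.8/85 = 0.52813946
  → Var(ȳ_str) = 0.56374268.
Var(ȳ_srs) = (1 − 2470/18688)·753.1/2470 = 0.2646002.
deff = 0.56374268 / 0.2646002 = 2.1305.

2.1305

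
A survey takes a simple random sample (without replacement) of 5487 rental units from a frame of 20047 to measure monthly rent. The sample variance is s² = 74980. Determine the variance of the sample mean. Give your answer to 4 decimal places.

Under SRS without replacement, Var(ȳ) = (1 − f)·s²/n with f = n/N = 5487/20047 = 0.27370679.
Var(ȳ) = (1 − 0.27370679)·74980/5487 = 0.72629321·13.665026 = 9.9248159.

9.9248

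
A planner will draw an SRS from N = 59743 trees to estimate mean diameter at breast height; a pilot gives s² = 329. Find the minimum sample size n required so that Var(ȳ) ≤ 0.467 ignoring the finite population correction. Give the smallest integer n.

705

Without fpc, n₀ = s²/D = 329/0.467 = 704.4968.
Rounding up, n = 705.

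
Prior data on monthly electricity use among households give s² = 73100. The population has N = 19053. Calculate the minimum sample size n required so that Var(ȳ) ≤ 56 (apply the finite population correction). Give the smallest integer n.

Without fpc, n₀ = s²/D = 73100/56 = 1305.3571.
With fpc, (1 − n/N)·s²/n ≤ D requires n ≥ n₀/(1 + n₀/N) = 1305.3571/(1 + 1305.3571/19053) = 1221.6589.
Rounding up, n = 1222.

1222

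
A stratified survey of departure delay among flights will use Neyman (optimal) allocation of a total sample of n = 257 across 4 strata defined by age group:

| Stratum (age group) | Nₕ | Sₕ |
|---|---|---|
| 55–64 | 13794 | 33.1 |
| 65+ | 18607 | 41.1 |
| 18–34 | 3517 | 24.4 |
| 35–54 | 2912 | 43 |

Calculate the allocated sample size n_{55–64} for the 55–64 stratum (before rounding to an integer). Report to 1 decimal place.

Neyman allocation: nₕ = n·NₕSₕ / Σⱼ NⱼSⱼ.
Σ NⱼSⱼ = 13794·33.1 + 18607·41.1 + 3517·24.4 + 2912·43 = 1.4323599 × 10^6.
n_{55–64} = 257·13794·33.1 / (1.4323599 × 10^6) = 81.9.

81.9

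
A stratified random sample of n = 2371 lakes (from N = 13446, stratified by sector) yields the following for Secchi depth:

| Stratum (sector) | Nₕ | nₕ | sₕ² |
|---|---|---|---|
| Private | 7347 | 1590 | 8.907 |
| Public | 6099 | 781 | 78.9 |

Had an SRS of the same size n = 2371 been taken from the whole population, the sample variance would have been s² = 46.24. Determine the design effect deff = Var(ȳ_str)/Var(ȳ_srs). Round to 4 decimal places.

Var(ȳ_str) = Σ Wₕ²(1−fₕ)sₕ²/nₕ with Wₕ = Nₕ/13446:
  Private: (7347/13446)²·(1−1590/7347)·8.907/1590 = 0.0013105524
  Public: (6099/13446)²·(1−781/6099)·78.9/781 = 0.018123694
  → Var(ȳ_str) = 0.019434246.
Var(ȳ_srs) = (1 − 2371/13446)·46.24/2371 = 0.016063379.
deff = 0.019434246 / 0.016063379 = 1.2098.

1.2098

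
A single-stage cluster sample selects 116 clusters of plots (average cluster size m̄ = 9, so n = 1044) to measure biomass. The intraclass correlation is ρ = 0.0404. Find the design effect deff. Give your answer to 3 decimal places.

deff = 1 + (9 − 1)·0.0404 = 1 + 0.3232 = 1.3232.

1.323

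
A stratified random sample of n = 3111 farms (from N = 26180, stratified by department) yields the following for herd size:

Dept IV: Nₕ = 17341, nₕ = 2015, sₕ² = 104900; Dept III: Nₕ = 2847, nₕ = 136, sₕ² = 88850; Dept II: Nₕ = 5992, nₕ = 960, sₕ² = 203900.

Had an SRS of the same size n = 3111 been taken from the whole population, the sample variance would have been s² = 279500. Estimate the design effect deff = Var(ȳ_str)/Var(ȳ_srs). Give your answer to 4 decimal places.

0.4659

Var(ȳ_str) = Σ Wₕ²(1−fₕ)sₕ²/nₕ with Wₕ = Nₕ/26180:
  Dept IV: (17341/26180)²·(1−2015/17341)·104900/2015 = 20.186643
  Dept III: (2847/26180)²·(1−136/2847)·88850/136 = 7.3569232
  Dept II: (5992/26180)²·(1−960/5992)·203900/960 = 9.3437056
  → Var(ȳ_str) = 36.887272.
Var(ȳ_srs) = (1 − 3111/26180)·279500/3111 = 79.166406.
deff = 36.887272 / 79.166406 = 0.4659.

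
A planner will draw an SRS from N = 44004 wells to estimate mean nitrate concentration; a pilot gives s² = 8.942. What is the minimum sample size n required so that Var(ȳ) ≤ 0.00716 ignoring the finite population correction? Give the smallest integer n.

1249

Without fpc, n₀ = s²/D = 8.942/0.00716 = 1248.8827.
Rounding up, n = 1249.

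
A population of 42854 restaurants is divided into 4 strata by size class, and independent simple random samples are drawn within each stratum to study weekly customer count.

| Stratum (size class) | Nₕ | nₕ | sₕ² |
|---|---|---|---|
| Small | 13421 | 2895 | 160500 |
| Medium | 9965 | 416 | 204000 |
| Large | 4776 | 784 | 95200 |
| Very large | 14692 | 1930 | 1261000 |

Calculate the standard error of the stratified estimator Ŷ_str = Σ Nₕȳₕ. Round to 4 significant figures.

Var(Ŷ_str) = Σₕ Nₕ²(1 − fₕ)sₕ²/nₕ.
Small: 13421²·(1 − 2895/13421)·160500/2895 = 7.8320366 × 10^9.
Medium: 9965²·(1 − 416/9965)·204000/416 = 4.6662933 × 10^10.
Large: 4776²·(1 − 784/4776)·95200/784 = 2.3151319 × 10^9.
Very large: 14692²·(1 − 1930/14692)·1261000/1930 = 1.2250602 × 10^11.
Sum = 1.7931612 × 10^11.
SE = √(1.7931612 × 10^11) = 423500.

423500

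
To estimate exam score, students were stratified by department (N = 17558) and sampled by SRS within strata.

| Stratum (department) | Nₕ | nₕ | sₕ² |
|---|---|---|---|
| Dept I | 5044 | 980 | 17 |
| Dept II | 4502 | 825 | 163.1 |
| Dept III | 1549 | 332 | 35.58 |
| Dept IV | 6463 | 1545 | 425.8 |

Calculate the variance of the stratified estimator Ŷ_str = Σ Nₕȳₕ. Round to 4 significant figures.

1.259 × 10^7

Var(Ŷ_str) = Σₕ Nₕ²(1 − fₕ)sₕ²/nₕ.
Dept I: 5044²·(1 − 980/5044)·17/980 = 355591.71.
Dept II: 4502²·(1 − 825/4502)·163.1/825 = 3.2726468 × 10^6.
Dept III: 1549²·(1 − 332/1549)·35.58/332 = 202027.21.
Dept IV: 6463²·(1 − 1545/6463)·425.8/1545 = 8.7599142 × 10^6.
Sum = 1.259018 × 10^7.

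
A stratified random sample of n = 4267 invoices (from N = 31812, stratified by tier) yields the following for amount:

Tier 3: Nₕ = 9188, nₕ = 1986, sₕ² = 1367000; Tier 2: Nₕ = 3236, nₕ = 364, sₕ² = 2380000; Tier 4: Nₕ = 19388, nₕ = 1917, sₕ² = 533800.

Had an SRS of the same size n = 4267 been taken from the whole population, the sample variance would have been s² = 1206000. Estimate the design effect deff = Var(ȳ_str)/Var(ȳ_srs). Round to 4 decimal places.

Var(ȳ_str) = Σ Wₕ²(1−fₕ)sₕ²/nₕ with Wₕ = Nₕ/31812:
  Tier 3: (9188/31812)²·(1−1986/9188)·1367000/1986 = 45.007141
  Tier 2: (3236/31812)²·(1−364/3236)·2380000/364 = 60.046345
  Tier 4: (19388/31812)²·(1−1917/19388)·533800/1917 = 93.202011
  → Var(ȳ_str) = 198.2555.
Var(ȳ_srs) = (1 − 4267/31812)·1206000/4267 = 244.72395.
deff = 198.2555 / 244.72395 = 0.8101.

0.8101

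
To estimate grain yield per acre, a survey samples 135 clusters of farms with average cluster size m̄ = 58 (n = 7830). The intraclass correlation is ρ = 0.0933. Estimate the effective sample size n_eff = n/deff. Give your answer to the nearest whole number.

deff = 1 + (58 − 1)·0.0933 = 1 + 5.3181 = 6.3181.
n_eff = 7830 / 6.3181 = 1239.

1239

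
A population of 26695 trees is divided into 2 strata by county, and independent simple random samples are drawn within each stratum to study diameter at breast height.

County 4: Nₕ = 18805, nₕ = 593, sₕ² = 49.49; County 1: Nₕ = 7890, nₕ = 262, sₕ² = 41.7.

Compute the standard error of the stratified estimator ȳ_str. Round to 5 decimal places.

Var(ȳ_str) = Σₕ Wₕ²(1 − fₕ)sₕ²/nₕ with Wₕ = Nₕ/N, N = 26695.
County 4: Wₕ = 0.70443903; term = 0.70443903²·(1 − 0.03153417)·49.49/593 = 0.040108266.
County 1: Wₕ = 0.29556097; term = 0.29556097²·(1 − 0.03320659)·41.7/262 = 0.01344196.
Sum = 0.053550226.
SE = √(0.053550226) = 0.23141.

0.23141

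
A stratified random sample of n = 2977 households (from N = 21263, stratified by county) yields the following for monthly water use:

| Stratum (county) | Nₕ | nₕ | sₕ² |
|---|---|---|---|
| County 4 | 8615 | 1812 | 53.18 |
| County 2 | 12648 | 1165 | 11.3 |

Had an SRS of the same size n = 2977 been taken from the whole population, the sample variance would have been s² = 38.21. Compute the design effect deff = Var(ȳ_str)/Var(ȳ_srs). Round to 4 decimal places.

0.6270

Var(ȳ_str) = Σ Wₕ²(1−fₕ)sₕ²/nₕ with Wₕ = Nₕ/21263:
  County 4: (8615/21263)²·(1−1812/8615)·53.18/1812 = 0.0038044932
  County 2: (12648/21263)²·(1−1165/12648)·11.3/1165 = 0.0031158796
  → Var(ȳ_str) = 0.0069203728.
Var(ȳ_srs) = (1 − 2977/21263)·38.21/2977 = 0.011038051.
deff = 0.0069203728 / 0.011038051 = 0.6270.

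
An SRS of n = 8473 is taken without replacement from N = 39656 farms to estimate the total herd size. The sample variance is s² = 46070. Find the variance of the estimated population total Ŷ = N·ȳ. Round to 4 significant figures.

6.724 × 10^9

Var(Ŷ) = N²·Var(ȳ) = N²·(1 − n/N)·s²/n.
f = 8473/39656 = 0.21366250; Var(ȳ) = 0.78633750·46070/8473 = 4.2755304.
Var(Ŷ) = 39656² · 4.2755304 = 6.723692 × 10^9.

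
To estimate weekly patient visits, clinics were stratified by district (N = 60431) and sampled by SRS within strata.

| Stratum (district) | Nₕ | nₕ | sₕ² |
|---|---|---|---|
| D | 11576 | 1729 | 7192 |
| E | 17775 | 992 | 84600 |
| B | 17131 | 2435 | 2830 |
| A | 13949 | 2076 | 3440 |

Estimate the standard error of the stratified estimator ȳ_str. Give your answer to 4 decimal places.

2.6929

Var(ȳ_str) = Σₕ Wₕ²(1 − fₕ)sₕ²/nₕ with Wₕ = Nₕ/N, N = 60431.
D: Wₕ = 0.19155731; term = 0.19155731²·(1 − 0.14936075)·7192/1729 = 0.12983673.
E: Wₕ = 0.29413712; term = 0.29413712²·(1 − 0.05580872)·84600/992 = 6.9665592.
B: Wₕ = 0.28348033; term = 0.28348033²·(1 − 0.14213998)·2830/2435 = 0.080121628.
A: Wₕ = 0.23082524; term = 0.23082524²·(1 − 0.14882787)·3440/2076 = 0.075147593.
Sum = 7.2516652.
SE = √(7.2516652) = 2.6929.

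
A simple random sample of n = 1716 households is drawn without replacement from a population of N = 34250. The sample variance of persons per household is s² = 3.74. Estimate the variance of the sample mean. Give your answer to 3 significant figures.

0.00207

Under SRS without replacement, Var(ȳ) = (1 − f)·s²/n with f = n/N = 1716/34250 = 0.05010219.
Var(ȳ) = (1 − 0.05010219)·3.74/1716 = 0.94989781·0.0021794872 = 0.0020702901.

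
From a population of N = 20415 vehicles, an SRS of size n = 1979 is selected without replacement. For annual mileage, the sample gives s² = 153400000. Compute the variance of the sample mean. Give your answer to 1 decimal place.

69999.8

Under SRS without replacement, Var(ȳ) = (1 − f)·s²/n with f = n/N = 1979/20415 = 0.09693853.
Var(ȳ) = (1 − 0.09693853)·153400000/1979 = 0.90306147·77513.896 = 69999.813.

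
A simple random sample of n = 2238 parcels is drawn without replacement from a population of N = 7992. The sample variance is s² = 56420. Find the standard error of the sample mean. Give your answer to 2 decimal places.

4.26

Under SRS without replacement, Var(ȳ) = (1 − f)·s²/n with f = n/N = 2238/7992 = 0.28003003.
Var(ȳ) = (1 − 0.28003003)·56420/2238 = 0.71996997·25.210009 = 18.150449.
SE(ȳ) = √(18.150449) = 4.26.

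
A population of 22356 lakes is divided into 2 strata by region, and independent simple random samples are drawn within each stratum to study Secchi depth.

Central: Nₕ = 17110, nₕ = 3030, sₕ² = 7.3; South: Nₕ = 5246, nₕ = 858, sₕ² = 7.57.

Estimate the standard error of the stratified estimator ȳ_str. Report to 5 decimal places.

Var(ȳ_str) = Σₕ Wₕ²(1 − fₕ)sₕ²/nₕ with Wₕ = Nₕ/N, N = 22356.
Central: Wₕ = 0.76534264; term = 0.76534264²·(1 − 0.17708942)·7.3/3030 = 0.0011613007.
South: Wₕ = 0.23465736; term = 0.23465736²·(1 − 0.16355318)·7.57/858 = 4.0636406 × 10^-4.
Sum = 0.0015676648.
SE = √(0.0015676648) = 0.03959.

0.03959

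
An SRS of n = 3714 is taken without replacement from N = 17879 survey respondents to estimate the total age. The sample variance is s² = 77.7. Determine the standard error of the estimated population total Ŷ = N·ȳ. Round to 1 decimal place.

Var(Ŷ) = N²·Var(ȳ) = N²·(1 − n/N)·s²/n.
f = 3714/17879 = 0.20772974; Var(ȳ) = 0.79227026·77.7/3714 = 0.016574959.
Var(Ŷ) = 17879² · 0.016574959 = 5.2983289 × 10^6.
SE(Ŷ) = √(5.2983289 × 10^6) = 2301.8.

2301.8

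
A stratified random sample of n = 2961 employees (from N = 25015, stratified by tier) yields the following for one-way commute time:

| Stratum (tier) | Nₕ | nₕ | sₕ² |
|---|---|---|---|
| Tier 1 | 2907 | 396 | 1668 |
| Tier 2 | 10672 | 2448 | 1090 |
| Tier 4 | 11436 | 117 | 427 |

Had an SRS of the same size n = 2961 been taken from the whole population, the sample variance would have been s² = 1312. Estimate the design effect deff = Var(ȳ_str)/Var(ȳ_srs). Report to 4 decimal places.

2.2182

Var(ȳ_str) = Σ Wₕ²(1−fₕ)sₕ²/nₕ with Wₕ = Nₕ/25015:
  Tier 1: (2907/25015)²·(1−396/2907)·1668/396 = 0.049135071
  Tier 2: (10672/25015)²·(1−2448/10672)·1090/2448 = 0.062451516
  Tier 4: (11436/25015)²·(1−117/11436)·427/117 = 0.75495872
  → Var(ȳ_str) = 0.86654531.
Var(ȳ_srs) = (1 − 2961/25015)·1312/2961 = 0.39064502.
deff = 0.86654531 / 0.39064502 = 2.2182.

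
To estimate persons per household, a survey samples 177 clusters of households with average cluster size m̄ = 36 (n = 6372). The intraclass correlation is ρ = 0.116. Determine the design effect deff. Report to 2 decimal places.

5.06

deff = 1 + (36 − 1)·0.116 = 1 + 4.06 = 5.06.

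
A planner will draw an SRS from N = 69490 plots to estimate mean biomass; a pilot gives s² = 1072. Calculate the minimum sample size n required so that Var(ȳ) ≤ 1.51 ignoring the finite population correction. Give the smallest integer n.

710

Without fpc, n₀ = s²/D = 1072/1.51 = 709.9338.
Rounding up, n = 710.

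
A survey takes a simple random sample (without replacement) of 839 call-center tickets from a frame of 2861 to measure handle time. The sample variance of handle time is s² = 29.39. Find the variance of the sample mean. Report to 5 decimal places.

Under SRS without replacement, Var(ȳ) = (1 − f)·s²/n with f = n/N = 839/2861 = 0.29325411.
Var(ȳ) = (1 − 0.29325411)·29.39/839 = 0.70674589·0.035029797 = 0.024757165.

0.02476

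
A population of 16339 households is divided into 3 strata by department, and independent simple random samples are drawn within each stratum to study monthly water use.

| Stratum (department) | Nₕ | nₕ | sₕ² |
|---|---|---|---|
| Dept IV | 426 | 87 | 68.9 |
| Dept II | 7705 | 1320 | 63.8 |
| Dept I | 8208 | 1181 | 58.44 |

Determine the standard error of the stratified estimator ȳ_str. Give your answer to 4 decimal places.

0.1415

Var(ȳ_str) = Σₕ Wₕ²(1 − fₕ)sₕ²/nₕ with Wₕ = Nₕ/N, N = 16339.
Dept IV: Wₕ = 0.02607259; term = 0.02607259²·(1 − 0.20422535)·68.9/87 = 4.2840874 × 10^-4.
Dept II: Wₕ = 0.47157109; term = 0.47157109²·(1 − 0.17131733)·63.8/1320 = 0.0089069568.
Dept I: Wₕ = 0.50235633; term = 0.50235633²·(1 − 0.14388402)·58.44/1181 = 0.010690959.
Sum = 0.020026325.
SE = √(0.020026325) = 0.1415.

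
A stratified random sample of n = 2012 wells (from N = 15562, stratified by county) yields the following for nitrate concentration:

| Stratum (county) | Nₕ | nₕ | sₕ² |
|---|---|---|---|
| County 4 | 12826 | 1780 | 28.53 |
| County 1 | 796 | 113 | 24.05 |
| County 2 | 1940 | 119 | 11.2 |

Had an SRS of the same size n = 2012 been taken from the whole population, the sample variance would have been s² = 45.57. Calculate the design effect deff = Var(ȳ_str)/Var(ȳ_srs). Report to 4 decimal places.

Var(ȳ_str) = Σ Wₕ²(1−fₕ)sₕ²/nₕ with Wₕ = Nₕ/15562:
  County 4: (12826/15562)²·(1−1780/12826)·28.53/1780 = 0.0093766396
  County 1: (796/15562)²·(1−113/796)·24.05/113 = 4.7779278 × 10^-4
  County 2: (1940/15562)²·(1−119/1940)·11.2/119 = 0.0013729411
  → Var(ȳ_str) = 0.011227373.
Var(ȳ_srs) = (1 − 2012/15562)·45.57/2012 = 0.019720819.
deff = 0.011227373 / 0.019720819 = 0.5693.

0.5693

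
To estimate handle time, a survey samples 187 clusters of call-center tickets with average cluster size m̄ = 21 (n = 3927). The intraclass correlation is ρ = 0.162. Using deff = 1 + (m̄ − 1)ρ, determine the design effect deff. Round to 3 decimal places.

deff = 1 + (21 − 1)·0.162 = 1 + 3.24 = 4.24.

4.240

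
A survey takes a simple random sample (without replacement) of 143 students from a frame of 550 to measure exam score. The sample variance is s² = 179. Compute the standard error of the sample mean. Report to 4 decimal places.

0.9624

Under SRS without replacement, Var(ȳ) = (1 − f)·s²/n with f = n/N = 143/550 = 0.26000000.
Var(ȳ) = (1 − 0.26000000)·179/143 = 0.74000000·1.2517483 = 0.92629371.
SE(ȳ) = √(0.92629371) = 0.9624.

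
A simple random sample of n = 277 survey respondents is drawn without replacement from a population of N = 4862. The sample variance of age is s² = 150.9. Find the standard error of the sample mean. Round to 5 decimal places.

0.71675

Under SRS without replacement, Var(ȳ) = (1 − f)·s²/n with f = n/N = 277/4862 = 0.05697244.
Var(ȳ) = (1 − 0.05697244)·150.9/277 = 0.94302756·0.54476534 = 0.51372873.
SE(ȳ) = √(0.51372873) = 0.71675.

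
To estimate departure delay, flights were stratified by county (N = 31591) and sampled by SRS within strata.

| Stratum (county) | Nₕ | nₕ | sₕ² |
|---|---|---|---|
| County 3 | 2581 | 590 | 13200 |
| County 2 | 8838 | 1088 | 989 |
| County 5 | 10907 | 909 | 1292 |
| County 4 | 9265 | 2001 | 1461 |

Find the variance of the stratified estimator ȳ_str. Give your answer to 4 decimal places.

Var(ȳ_str) = Σₕ Wₕ²(1 − fₕ)sₕ²/nₕ with Wₕ = Nₕ/N, N = 31591.
County 3: Wₕ = 0.08170048; term = 0.08170048²·(1 − 0.22859357)·13200/590 = 0.11520052.
County 2: Wₕ = 0.27976322; term = 0.27976322²·(1 − 0.12310477)·989/1088 = 0.062387323.
County 5: Wₕ = 0.34525656; term = 0.34525656²·(1 − 0.08334097)·1292/909 = 0.15530675.
County 4: Wₕ = 0.29327973; term = 0.29327973²·(1 − 0.21597410)·1461/2001 = 0.049237687.
Sum = 0.38213228.

0.3821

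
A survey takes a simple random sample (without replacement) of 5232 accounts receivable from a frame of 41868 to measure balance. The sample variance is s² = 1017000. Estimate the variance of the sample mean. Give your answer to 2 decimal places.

170.09

Under SRS without replacement, Var(ȳ) = (1 − f)·s²/n with f = n/N = 5232/41868 = 0.12496417.
Var(ȳ) = (1 − 0.12496417)·1017000/5232 = 0.87503583·194.38073 = 170.09011.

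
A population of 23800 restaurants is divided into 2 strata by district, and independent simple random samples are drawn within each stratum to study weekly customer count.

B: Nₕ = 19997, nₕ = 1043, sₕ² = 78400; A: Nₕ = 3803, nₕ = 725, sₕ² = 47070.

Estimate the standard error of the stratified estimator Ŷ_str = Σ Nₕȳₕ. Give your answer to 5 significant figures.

171030

Var(Ŷ_str) = Σₕ Nₕ²(1 − fₕ)sₕ²/nₕ.
B: 19997²·(1 − 1043/19997)·78400/1043 = 2.849033 × 10^10.
A: 3803²·(1 − 725/3803)·47070/725 = 7.599782 × 10^8.
Sum = 2.9250308 × 10^10.
SE = √(2.9250308 × 10^10) = 171030.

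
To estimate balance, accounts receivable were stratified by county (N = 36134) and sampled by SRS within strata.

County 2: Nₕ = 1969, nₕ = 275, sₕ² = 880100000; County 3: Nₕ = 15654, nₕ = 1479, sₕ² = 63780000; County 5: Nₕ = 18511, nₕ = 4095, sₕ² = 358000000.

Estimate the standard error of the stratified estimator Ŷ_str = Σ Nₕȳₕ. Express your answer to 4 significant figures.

Var(Ŷ_str) = Σₕ Nₕ²(1 − fₕ)sₕ²/nₕ.
County 2: 1969²·(1 − 275/1969)·880100000/275 = 1.0674768 × 10^13.
County 3: 15654²·(1 − 1479/15654)·63780000/1479 = 9.56896 × 10^12.
County 5: 18511²·(1 − 4095/18511)·358000000/4095 = 2.3329411 × 10^13.
Sum = 4.3573139 × 10^13.
SE = √(4.3573139 × 10^13) = 6.601 × 10^6.

6.601 × 10^6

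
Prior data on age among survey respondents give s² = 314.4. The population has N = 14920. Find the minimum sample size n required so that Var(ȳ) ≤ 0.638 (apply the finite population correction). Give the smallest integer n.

478

Without fpc, n₀ = s²/D = 314.4/0.638 = 492.7900.
With fpc, (1 − n/N)·s²/n ≤ D requires n ≥ n₀/(1 + n₀/N) = 492.7900/(1 + 492.7900/14920) = 477.0341.
Rounding up, n = 478.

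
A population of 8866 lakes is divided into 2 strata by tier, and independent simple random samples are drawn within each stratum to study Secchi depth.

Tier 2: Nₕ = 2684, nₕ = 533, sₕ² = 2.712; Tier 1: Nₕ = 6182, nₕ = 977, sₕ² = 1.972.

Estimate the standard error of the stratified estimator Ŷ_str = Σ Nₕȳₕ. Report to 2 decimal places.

307.12

Var(Ŷ_str) = Σₕ Nₕ²(1 − fₕ)sₕ²/nₕ.
Tier 2: 2684²·(1 − 533/2684)·2.712/533 = 29375.509.
Tier 1: 6182²·(1 − 977/6182)·1.972/977 = 64947.447.
Sum = 94322.956.
SE = √(94322.956) = 307.12.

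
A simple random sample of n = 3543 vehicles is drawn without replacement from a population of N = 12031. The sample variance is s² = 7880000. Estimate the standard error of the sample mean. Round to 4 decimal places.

39.6122

Under SRS without replacement, Var(ȳ) = (1 − f)·s²/n with f = n/N = 3543/12031 = 0.29448924.
Var(ȳ) = (1 − 0.29448924)·7880000/3543 = 0.70551076·2224.1039 = 1569.1292.
SE(ȳ) = √(1569.1292) = 39.6122.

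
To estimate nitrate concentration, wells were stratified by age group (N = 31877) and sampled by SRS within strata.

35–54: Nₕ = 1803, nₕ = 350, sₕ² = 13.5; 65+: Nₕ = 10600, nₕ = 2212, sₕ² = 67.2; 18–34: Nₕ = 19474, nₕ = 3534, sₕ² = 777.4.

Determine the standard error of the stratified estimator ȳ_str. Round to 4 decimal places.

Var(ȳ_str) = Σₕ Wₕ²(1 − fₕ)sₕ²/nₕ with Wₕ = Nₕ/N, N = 31877.
35–54: Wₕ = 0.05656116; term = 0.05656116²·(1 − 0.19412091)·13.5/350 = 9.9442533 × 10^-5.
65+: Wₕ = 0.33252816; term = 0.33252816²·(1 − 0.20867925)·67.2/2212 = 0.0026582361.
18–34: Wₕ = 0.61091069; term = 0.61091069²·(1 − 0.18147273)·777.4/3534 = 0.067199585.
Sum = 0.069957264.
SE = √(0.069957264) = 0.2645.

0.2645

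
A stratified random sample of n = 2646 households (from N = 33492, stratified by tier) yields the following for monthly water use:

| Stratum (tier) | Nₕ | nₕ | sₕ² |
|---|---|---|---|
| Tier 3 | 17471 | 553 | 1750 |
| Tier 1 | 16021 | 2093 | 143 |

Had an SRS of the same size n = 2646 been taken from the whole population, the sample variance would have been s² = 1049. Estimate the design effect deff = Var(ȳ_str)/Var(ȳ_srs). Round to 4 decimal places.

2.3210

Var(ȳ_str) = Σ Wₕ²(1−fₕ)sₕ²/nₕ with Wₕ = Nₕ/33492:
  Tier 3: (17471/33492)²·(1−553/17471)·1750/553 = 0.83386844
  Tier 1: (16021/33492)²·(1−2093/16021)·143/2093 = 0.013591363
  → Var(ȳ_str) = 0.8474598.
Var(ȳ_srs) = (1 − 2646/33492)·1049/2646 = 0.36512656.
deff = 0.8474598 / 0.36512656 = 2.3210.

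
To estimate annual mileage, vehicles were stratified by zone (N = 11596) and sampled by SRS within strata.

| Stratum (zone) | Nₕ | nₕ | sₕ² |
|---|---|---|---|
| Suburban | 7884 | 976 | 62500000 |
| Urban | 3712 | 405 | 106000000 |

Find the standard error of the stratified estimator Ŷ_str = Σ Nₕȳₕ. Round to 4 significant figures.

Var(Ŷ_str) = Σₕ Nₕ²(1 − fₕ)sₕ²/nₕ.
Suburban: 7884²·(1 − 976/7884)·62500000/976 = 3.4876199 × 10^12.
Urban: 3712²·(1 − 405/3712)·106000000/405 = 3.2128689 × 10^12.
Sum = 6.7004888 × 10^12.
SE = √(6.7004888 × 10^12) = 2.589 × 10^6.

2.589 × 10^6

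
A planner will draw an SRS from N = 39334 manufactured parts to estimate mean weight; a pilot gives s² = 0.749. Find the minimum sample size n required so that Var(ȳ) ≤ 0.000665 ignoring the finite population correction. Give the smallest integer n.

Without fpc, n₀ = s²/D = 0.749/0.000665 = 1126.3158.
Rounding up, n = 1127.

1127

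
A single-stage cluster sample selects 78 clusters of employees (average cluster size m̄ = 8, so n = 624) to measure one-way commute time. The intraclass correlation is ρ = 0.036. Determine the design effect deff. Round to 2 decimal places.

1.25

deff = 1 + (8 − 1)·0.036 = 1 + 0.252 = 1.252.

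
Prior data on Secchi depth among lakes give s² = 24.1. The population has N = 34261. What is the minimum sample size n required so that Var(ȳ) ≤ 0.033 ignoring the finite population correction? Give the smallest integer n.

Without fpc, n₀ = s²/D = 24.1/0.033 = 730.3030.
Rounding up, n = 731.

731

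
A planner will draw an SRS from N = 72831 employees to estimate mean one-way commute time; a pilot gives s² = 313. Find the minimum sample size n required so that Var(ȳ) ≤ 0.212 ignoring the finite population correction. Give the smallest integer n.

1477

Without fpc, n₀ = s²/D = 313/0.212 = 1476.4151.
Rounding up, n = 1477.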